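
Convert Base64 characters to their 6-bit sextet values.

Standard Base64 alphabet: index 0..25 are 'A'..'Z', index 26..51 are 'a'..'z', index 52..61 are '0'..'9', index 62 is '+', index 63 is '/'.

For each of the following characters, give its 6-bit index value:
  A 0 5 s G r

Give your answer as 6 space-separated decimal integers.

Answer: 0 52 57 44 6 43

Derivation:
'A': A..Z range, ord('A') − ord('A') = 0
'0': 0..9 range, 52 + ord('0') − ord('0') = 52
'5': 0..9 range, 52 + ord('5') − ord('0') = 57
's': a..z range, 26 + ord('s') − ord('a') = 44
'G': A..Z range, ord('G') − ord('A') = 6
'r': a..z range, 26 + ord('r') − ord('a') = 43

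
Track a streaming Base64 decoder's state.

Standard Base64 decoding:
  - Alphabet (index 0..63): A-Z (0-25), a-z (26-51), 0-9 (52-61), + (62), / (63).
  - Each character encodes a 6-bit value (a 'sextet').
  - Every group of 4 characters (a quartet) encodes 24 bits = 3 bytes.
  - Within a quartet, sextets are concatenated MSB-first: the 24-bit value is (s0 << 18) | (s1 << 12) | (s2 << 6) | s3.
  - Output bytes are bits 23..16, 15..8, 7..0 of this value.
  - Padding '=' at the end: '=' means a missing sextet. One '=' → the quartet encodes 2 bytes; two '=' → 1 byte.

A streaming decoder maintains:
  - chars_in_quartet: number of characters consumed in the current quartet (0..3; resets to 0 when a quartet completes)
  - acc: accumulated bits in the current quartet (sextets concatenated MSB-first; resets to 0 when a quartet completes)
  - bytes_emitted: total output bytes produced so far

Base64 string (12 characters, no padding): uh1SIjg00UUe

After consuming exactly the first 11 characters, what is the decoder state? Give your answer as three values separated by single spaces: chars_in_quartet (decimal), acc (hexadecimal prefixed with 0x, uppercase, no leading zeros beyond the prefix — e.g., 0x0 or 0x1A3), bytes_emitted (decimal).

After char 0 ('u'=46): chars_in_quartet=1 acc=0x2E bytes_emitted=0
After char 1 ('h'=33): chars_in_quartet=2 acc=0xBA1 bytes_emitted=0
After char 2 ('1'=53): chars_in_quartet=3 acc=0x2E875 bytes_emitted=0
After char 3 ('S'=18): chars_in_quartet=4 acc=0xBA1D52 -> emit BA 1D 52, reset; bytes_emitted=3
After char 4 ('I'=8): chars_in_quartet=1 acc=0x8 bytes_emitted=3
After char 5 ('j'=35): chars_in_quartet=2 acc=0x223 bytes_emitted=3
After char 6 ('g'=32): chars_in_quartet=3 acc=0x88E0 bytes_emitted=3
After char 7 ('0'=52): chars_in_quartet=4 acc=0x223834 -> emit 22 38 34, reset; bytes_emitted=6
After char 8 ('0'=52): chars_in_quartet=1 acc=0x34 bytes_emitted=6
After char 9 ('U'=20): chars_in_quartet=2 acc=0xD14 bytes_emitted=6
After char 10 ('U'=20): chars_in_quartet=3 acc=0x34514 bytes_emitted=6

Answer: 3 0x34514 6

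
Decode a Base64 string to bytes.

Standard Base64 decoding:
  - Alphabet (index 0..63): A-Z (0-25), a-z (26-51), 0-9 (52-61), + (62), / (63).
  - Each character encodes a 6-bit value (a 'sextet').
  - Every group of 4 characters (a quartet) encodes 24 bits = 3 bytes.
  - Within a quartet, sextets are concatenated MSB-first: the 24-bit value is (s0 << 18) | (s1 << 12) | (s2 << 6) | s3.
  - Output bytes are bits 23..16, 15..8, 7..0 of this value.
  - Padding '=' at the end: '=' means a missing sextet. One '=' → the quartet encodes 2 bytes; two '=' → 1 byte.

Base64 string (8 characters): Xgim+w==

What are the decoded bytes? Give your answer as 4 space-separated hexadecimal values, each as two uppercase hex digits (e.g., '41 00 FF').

Answer: 5E 08 A6 FB

Derivation:
After char 0 ('X'=23): chars_in_quartet=1 acc=0x17 bytes_emitted=0
After char 1 ('g'=32): chars_in_quartet=2 acc=0x5E0 bytes_emitted=0
After char 2 ('i'=34): chars_in_quartet=3 acc=0x17822 bytes_emitted=0
After char 3 ('m'=38): chars_in_quartet=4 acc=0x5E08A6 -> emit 5E 08 A6, reset; bytes_emitted=3
After char 4 ('+'=62): chars_in_quartet=1 acc=0x3E bytes_emitted=3
After char 5 ('w'=48): chars_in_quartet=2 acc=0xFB0 bytes_emitted=3
Padding '==': partial quartet acc=0xFB0 -> emit FB; bytes_emitted=4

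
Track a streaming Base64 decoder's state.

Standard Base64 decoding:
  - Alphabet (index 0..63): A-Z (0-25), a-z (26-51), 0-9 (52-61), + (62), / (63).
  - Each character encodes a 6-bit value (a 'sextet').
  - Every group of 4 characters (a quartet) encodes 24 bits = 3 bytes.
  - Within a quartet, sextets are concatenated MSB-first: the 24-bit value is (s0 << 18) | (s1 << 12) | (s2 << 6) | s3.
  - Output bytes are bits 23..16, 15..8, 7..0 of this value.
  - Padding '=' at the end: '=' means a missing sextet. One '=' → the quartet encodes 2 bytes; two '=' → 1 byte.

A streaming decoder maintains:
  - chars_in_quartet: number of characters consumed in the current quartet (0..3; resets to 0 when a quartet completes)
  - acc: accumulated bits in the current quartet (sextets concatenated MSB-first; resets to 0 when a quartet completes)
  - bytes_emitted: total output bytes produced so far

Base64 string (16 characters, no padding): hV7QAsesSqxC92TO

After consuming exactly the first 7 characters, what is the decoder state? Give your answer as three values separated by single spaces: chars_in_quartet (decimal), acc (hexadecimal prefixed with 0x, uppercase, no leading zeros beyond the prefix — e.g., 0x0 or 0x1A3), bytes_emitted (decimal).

After char 0 ('h'=33): chars_in_quartet=1 acc=0x21 bytes_emitted=0
After char 1 ('V'=21): chars_in_quartet=2 acc=0x855 bytes_emitted=0
After char 2 ('7'=59): chars_in_quartet=3 acc=0x2157B bytes_emitted=0
After char 3 ('Q'=16): chars_in_quartet=4 acc=0x855ED0 -> emit 85 5E D0, reset; bytes_emitted=3
After char 4 ('A'=0): chars_in_quartet=1 acc=0x0 bytes_emitted=3
After char 5 ('s'=44): chars_in_quartet=2 acc=0x2C bytes_emitted=3
After char 6 ('e'=30): chars_in_quartet=3 acc=0xB1E bytes_emitted=3

Answer: 3 0xB1E 3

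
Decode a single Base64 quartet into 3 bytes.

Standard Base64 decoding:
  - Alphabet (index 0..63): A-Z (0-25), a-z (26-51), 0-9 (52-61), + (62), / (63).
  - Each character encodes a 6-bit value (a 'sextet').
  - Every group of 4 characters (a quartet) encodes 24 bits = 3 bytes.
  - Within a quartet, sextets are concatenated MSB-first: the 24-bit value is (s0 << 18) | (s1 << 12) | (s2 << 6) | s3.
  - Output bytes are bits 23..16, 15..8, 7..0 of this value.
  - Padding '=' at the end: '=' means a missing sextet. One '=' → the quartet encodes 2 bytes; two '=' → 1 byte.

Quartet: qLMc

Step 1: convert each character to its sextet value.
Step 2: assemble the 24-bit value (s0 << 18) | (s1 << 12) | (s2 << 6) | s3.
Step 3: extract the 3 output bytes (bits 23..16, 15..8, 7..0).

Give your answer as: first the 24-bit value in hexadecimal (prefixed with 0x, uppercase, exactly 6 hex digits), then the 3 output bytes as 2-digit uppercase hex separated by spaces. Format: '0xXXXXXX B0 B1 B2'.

Answer: 0xA8B31C A8 B3 1C

Derivation:
Sextets: q=42, L=11, M=12, c=28
24-bit: (42<<18) | (11<<12) | (12<<6) | 28
      = 0xA80000 | 0x00B000 | 0x000300 | 0x00001C
      = 0xA8B31C
Bytes: (v>>16)&0xFF=A8, (v>>8)&0xFF=B3, v&0xFF=1C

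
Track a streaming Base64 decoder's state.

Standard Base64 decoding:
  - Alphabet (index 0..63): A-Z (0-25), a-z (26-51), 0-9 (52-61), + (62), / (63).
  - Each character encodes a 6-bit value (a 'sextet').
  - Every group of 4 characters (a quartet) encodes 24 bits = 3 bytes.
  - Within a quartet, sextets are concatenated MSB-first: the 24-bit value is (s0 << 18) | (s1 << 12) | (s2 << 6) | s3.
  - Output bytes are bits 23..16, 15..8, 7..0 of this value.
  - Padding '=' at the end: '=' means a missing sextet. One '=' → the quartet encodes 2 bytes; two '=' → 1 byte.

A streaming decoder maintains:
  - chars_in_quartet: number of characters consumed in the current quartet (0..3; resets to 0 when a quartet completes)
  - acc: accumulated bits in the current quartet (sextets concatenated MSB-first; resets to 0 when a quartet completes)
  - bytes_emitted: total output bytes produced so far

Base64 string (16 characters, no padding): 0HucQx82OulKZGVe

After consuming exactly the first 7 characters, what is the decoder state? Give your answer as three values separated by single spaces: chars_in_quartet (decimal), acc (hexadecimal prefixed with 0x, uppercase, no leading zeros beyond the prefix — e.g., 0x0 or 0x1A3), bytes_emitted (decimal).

Answer: 3 0x10C7C 3

Derivation:
After char 0 ('0'=52): chars_in_quartet=1 acc=0x34 bytes_emitted=0
After char 1 ('H'=7): chars_in_quartet=2 acc=0xD07 bytes_emitted=0
After char 2 ('u'=46): chars_in_quartet=3 acc=0x341EE bytes_emitted=0
After char 3 ('c'=28): chars_in_quartet=4 acc=0xD07B9C -> emit D0 7B 9C, reset; bytes_emitted=3
After char 4 ('Q'=16): chars_in_quartet=1 acc=0x10 bytes_emitted=3
After char 5 ('x'=49): chars_in_quartet=2 acc=0x431 bytes_emitted=3
After char 6 ('8'=60): chars_in_quartet=3 acc=0x10C7C bytes_emitted=3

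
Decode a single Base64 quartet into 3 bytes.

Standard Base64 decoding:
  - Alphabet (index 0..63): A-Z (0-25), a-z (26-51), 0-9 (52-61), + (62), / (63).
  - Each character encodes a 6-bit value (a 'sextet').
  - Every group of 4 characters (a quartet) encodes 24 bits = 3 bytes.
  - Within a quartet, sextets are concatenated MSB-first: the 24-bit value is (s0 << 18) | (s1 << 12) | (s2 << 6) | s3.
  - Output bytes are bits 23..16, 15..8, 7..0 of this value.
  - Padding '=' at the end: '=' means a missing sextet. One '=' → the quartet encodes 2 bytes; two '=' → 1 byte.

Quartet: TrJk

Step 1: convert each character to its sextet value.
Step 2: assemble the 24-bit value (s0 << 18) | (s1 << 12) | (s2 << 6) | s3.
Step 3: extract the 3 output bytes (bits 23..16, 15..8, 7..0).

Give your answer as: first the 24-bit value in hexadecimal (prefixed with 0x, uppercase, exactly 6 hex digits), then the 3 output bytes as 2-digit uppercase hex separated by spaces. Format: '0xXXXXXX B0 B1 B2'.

Sextets: T=19, r=43, J=9, k=36
24-bit: (19<<18) | (43<<12) | (9<<6) | 36
      = 0x4C0000 | 0x02B000 | 0x000240 | 0x000024
      = 0x4EB264
Bytes: (v>>16)&0xFF=4E, (v>>8)&0xFF=B2, v&0xFF=64

Answer: 0x4EB264 4E B2 64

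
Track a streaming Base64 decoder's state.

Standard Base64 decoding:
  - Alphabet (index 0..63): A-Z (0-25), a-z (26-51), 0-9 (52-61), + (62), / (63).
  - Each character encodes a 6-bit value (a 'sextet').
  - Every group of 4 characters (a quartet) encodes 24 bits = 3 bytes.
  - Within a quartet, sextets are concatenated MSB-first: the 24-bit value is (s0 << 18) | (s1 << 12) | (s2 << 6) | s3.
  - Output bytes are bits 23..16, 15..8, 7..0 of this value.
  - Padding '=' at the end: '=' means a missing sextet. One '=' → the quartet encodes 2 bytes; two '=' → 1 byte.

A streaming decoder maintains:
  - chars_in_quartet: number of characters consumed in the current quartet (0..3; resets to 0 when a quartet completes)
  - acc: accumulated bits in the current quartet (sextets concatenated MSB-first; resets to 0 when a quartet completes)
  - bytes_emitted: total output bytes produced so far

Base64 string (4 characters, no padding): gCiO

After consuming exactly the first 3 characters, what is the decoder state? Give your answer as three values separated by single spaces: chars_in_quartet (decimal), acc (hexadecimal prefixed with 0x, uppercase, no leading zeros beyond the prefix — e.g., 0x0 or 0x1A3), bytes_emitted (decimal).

Answer: 3 0x200A2 0

Derivation:
After char 0 ('g'=32): chars_in_quartet=1 acc=0x20 bytes_emitted=0
After char 1 ('C'=2): chars_in_quartet=2 acc=0x802 bytes_emitted=0
After char 2 ('i'=34): chars_in_quartet=3 acc=0x200A2 bytes_emitted=0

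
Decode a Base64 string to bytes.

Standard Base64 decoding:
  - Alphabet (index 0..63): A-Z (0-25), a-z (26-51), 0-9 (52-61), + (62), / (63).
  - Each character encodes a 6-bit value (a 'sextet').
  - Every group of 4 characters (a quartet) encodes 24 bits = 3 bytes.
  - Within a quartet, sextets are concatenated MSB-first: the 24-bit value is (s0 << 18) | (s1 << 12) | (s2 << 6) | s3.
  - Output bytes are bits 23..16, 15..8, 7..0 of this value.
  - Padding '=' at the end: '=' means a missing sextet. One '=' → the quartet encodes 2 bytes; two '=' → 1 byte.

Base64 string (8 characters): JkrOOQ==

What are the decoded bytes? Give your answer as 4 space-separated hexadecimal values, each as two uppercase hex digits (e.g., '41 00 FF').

After char 0 ('J'=9): chars_in_quartet=1 acc=0x9 bytes_emitted=0
After char 1 ('k'=36): chars_in_quartet=2 acc=0x264 bytes_emitted=0
After char 2 ('r'=43): chars_in_quartet=3 acc=0x992B bytes_emitted=0
After char 3 ('O'=14): chars_in_quartet=4 acc=0x264ACE -> emit 26 4A CE, reset; bytes_emitted=3
After char 4 ('O'=14): chars_in_quartet=1 acc=0xE bytes_emitted=3
After char 5 ('Q'=16): chars_in_quartet=2 acc=0x390 bytes_emitted=3
Padding '==': partial quartet acc=0x390 -> emit 39; bytes_emitted=4

Answer: 26 4A CE 39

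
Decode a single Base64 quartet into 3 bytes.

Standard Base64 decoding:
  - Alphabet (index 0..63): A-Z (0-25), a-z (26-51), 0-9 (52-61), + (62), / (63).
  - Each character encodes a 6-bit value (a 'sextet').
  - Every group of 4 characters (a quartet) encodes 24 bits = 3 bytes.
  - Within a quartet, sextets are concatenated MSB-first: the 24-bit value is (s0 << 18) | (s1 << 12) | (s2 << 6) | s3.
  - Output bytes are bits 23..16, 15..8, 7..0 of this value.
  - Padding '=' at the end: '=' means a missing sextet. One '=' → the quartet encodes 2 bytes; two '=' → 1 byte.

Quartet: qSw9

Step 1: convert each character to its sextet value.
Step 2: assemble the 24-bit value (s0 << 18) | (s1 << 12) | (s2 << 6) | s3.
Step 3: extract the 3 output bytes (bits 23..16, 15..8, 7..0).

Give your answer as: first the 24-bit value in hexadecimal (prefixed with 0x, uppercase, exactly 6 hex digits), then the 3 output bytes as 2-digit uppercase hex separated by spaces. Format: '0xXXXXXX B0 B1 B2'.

Answer: 0xA92C3D A9 2C 3D

Derivation:
Sextets: q=42, S=18, w=48, 9=61
24-bit: (42<<18) | (18<<12) | (48<<6) | 61
      = 0xA80000 | 0x012000 | 0x000C00 | 0x00003D
      = 0xA92C3D
Bytes: (v>>16)&0xFF=A9, (v>>8)&0xFF=2C, v&0xFF=3D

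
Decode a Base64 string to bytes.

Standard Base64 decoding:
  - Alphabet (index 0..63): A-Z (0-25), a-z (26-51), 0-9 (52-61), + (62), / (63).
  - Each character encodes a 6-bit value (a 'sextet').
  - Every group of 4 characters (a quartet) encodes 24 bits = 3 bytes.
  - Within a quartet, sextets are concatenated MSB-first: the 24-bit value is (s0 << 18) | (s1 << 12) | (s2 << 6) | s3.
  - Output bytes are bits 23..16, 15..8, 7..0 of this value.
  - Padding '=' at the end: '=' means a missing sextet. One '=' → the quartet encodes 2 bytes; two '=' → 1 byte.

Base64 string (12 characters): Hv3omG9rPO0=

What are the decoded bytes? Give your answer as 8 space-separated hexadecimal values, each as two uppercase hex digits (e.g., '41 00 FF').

After char 0 ('H'=7): chars_in_quartet=1 acc=0x7 bytes_emitted=0
After char 1 ('v'=47): chars_in_quartet=2 acc=0x1EF bytes_emitted=0
After char 2 ('3'=55): chars_in_quartet=3 acc=0x7BF7 bytes_emitted=0
After char 3 ('o'=40): chars_in_quartet=4 acc=0x1EFDE8 -> emit 1E FD E8, reset; bytes_emitted=3
After char 4 ('m'=38): chars_in_quartet=1 acc=0x26 bytes_emitted=3
After char 5 ('G'=6): chars_in_quartet=2 acc=0x986 bytes_emitted=3
After char 6 ('9'=61): chars_in_quartet=3 acc=0x261BD bytes_emitted=3
After char 7 ('r'=43): chars_in_quartet=4 acc=0x986F6B -> emit 98 6F 6B, reset; bytes_emitted=6
After char 8 ('P'=15): chars_in_quartet=1 acc=0xF bytes_emitted=6
After char 9 ('O'=14): chars_in_quartet=2 acc=0x3CE bytes_emitted=6
After char 10 ('0'=52): chars_in_quartet=3 acc=0xF3B4 bytes_emitted=6
Padding '=': partial quartet acc=0xF3B4 -> emit 3C ED; bytes_emitted=8

Answer: 1E FD E8 98 6F 6B 3C ED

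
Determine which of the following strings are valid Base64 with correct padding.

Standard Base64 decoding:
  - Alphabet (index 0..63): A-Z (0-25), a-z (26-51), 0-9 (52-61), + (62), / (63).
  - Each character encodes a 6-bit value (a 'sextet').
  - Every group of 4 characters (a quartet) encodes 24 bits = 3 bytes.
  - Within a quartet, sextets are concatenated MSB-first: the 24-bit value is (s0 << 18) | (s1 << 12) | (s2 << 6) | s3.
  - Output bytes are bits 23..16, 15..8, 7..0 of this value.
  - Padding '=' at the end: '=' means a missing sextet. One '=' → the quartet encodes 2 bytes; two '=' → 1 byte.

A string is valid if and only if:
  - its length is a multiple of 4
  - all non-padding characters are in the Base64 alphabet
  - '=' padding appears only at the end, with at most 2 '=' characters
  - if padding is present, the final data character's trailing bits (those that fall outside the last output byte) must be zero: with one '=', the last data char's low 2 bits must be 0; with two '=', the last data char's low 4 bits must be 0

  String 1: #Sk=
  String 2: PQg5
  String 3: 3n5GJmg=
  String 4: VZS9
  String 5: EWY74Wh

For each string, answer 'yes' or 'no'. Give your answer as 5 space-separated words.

String 1: '#Sk=' → invalid (bad char(s): ['#'])
String 2: 'PQg5' → valid
String 3: '3n5GJmg=' → valid
String 4: 'VZS9' → valid
String 5: 'EWY74Wh' → invalid (len=7 not mult of 4)

Answer: no yes yes yes no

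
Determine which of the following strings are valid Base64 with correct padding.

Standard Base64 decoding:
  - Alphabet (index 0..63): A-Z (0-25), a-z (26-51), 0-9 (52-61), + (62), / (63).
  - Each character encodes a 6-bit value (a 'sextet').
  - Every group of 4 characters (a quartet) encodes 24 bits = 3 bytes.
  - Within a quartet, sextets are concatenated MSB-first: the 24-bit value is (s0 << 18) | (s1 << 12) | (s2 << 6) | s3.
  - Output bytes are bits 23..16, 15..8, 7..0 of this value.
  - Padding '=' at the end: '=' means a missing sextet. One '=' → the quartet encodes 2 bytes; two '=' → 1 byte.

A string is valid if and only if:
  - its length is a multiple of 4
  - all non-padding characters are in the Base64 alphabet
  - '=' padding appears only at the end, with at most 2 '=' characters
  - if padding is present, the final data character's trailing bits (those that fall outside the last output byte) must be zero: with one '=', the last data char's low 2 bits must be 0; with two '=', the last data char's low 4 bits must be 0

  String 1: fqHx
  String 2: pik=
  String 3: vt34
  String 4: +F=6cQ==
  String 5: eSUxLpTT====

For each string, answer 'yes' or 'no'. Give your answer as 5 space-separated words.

String 1: 'fqHx' → valid
String 2: 'pik=' → valid
String 3: 'vt34' → valid
String 4: '+F=6cQ==' → invalid (bad char(s): ['=']; '=' in middle)
String 5: 'eSUxLpTT====' → invalid (4 pad chars (max 2))

Answer: yes yes yes no no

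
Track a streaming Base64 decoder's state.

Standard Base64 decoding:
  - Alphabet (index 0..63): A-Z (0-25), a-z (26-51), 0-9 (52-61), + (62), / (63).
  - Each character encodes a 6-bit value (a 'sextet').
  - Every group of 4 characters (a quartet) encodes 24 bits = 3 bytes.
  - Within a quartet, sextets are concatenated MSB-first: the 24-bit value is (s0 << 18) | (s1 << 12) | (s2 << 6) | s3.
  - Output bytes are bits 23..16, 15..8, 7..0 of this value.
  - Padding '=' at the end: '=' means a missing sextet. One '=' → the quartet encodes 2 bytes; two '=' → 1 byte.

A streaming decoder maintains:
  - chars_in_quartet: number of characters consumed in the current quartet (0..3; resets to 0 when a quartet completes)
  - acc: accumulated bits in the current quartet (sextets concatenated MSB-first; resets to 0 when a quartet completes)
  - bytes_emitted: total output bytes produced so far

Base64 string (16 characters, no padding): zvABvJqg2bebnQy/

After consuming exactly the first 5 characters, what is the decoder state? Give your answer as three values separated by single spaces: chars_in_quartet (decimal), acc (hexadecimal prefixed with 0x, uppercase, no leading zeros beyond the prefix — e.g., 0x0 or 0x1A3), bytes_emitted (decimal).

After char 0 ('z'=51): chars_in_quartet=1 acc=0x33 bytes_emitted=0
After char 1 ('v'=47): chars_in_quartet=2 acc=0xCEF bytes_emitted=0
After char 2 ('A'=0): chars_in_quartet=3 acc=0x33BC0 bytes_emitted=0
After char 3 ('B'=1): chars_in_quartet=4 acc=0xCEF001 -> emit CE F0 01, reset; bytes_emitted=3
After char 4 ('v'=47): chars_in_quartet=1 acc=0x2F bytes_emitted=3

Answer: 1 0x2F 3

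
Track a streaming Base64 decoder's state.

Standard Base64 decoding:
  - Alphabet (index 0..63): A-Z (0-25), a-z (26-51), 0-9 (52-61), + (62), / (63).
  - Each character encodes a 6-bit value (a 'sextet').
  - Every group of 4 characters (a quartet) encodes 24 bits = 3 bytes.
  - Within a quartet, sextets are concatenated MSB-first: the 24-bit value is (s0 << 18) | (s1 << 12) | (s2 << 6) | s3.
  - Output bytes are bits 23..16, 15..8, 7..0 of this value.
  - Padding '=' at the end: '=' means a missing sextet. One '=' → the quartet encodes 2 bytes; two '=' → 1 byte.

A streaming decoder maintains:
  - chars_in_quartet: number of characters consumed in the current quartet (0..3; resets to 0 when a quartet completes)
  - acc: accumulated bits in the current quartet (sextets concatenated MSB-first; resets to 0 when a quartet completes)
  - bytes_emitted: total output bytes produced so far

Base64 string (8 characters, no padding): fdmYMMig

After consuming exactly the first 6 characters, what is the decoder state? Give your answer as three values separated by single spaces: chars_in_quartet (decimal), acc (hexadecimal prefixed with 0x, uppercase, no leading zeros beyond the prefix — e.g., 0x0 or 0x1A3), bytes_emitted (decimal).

Answer: 2 0x30C 3

Derivation:
After char 0 ('f'=31): chars_in_quartet=1 acc=0x1F bytes_emitted=0
After char 1 ('d'=29): chars_in_quartet=2 acc=0x7DD bytes_emitted=0
After char 2 ('m'=38): chars_in_quartet=3 acc=0x1F766 bytes_emitted=0
After char 3 ('Y'=24): chars_in_quartet=4 acc=0x7DD998 -> emit 7D D9 98, reset; bytes_emitted=3
After char 4 ('M'=12): chars_in_quartet=1 acc=0xC bytes_emitted=3
After char 5 ('M'=12): chars_in_quartet=2 acc=0x30C bytes_emitted=3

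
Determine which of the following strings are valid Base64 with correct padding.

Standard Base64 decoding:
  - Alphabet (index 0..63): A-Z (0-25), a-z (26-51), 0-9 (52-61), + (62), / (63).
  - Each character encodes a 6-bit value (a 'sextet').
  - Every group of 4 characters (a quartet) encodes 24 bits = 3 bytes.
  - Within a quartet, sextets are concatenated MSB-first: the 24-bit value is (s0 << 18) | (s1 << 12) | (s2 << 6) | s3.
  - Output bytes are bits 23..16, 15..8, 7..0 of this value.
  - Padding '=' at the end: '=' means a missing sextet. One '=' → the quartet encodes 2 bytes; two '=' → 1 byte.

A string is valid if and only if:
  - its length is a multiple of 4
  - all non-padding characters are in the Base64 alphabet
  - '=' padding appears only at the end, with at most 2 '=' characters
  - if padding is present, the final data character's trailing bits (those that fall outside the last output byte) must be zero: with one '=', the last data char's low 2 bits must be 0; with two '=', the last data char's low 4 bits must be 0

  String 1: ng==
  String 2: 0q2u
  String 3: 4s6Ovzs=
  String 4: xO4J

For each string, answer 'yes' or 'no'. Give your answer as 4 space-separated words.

Answer: yes yes yes yes

Derivation:
String 1: 'ng==' → valid
String 2: '0q2u' → valid
String 3: '4s6Ovzs=' → valid
String 4: 'xO4J' → valid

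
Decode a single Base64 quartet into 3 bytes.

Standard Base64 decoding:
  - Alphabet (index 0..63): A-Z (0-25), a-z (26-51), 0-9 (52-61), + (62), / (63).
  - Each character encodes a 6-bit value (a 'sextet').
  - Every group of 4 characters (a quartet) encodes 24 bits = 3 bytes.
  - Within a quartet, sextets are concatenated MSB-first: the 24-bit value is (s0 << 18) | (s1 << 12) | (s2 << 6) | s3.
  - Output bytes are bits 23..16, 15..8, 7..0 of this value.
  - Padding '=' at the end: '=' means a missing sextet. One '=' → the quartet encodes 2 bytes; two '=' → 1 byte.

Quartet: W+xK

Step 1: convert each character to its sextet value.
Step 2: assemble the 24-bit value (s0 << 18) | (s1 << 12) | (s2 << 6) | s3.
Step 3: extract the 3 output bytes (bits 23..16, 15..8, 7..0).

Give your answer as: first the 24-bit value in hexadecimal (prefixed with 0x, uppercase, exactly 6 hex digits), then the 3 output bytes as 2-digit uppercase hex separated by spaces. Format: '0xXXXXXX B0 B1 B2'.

Sextets: W=22, +=62, x=49, K=10
24-bit: (22<<18) | (62<<12) | (49<<6) | 10
      = 0x580000 | 0x03E000 | 0x000C40 | 0x00000A
      = 0x5BEC4A
Bytes: (v>>16)&0xFF=5B, (v>>8)&0xFF=EC, v&0xFF=4A

Answer: 0x5BEC4A 5B EC 4A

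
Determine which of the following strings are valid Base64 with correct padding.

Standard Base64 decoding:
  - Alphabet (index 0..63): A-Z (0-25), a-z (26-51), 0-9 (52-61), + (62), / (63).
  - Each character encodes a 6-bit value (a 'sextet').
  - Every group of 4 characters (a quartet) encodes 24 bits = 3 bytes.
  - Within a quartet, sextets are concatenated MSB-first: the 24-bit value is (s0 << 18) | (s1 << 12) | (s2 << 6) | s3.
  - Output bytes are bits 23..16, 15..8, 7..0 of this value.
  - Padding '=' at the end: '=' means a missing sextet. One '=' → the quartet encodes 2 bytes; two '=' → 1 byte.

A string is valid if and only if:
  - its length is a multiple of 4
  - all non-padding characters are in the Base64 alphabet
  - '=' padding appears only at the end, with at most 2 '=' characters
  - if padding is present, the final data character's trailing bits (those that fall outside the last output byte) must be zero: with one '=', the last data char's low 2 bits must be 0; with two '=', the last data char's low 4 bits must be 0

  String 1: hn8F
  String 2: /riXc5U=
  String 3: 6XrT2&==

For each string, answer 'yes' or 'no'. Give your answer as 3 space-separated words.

Answer: yes yes no

Derivation:
String 1: 'hn8F' → valid
String 2: '/riXc5U=' → valid
String 3: '6XrT2&==' → invalid (bad char(s): ['&'])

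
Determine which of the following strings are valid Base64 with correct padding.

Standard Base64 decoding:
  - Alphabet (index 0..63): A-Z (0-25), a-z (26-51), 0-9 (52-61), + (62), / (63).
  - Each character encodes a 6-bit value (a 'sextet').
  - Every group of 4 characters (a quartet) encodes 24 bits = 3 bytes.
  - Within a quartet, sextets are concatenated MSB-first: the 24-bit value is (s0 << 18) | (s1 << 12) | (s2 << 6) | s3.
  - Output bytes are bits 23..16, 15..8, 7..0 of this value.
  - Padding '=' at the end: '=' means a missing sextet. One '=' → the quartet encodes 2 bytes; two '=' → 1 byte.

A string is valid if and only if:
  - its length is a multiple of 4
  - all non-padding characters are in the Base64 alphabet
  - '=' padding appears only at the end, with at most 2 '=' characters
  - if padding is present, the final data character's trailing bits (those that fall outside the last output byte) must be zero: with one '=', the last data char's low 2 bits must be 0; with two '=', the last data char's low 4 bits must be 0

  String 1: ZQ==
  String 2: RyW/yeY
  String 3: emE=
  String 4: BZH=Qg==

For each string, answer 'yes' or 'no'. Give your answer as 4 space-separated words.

Answer: yes no yes no

Derivation:
String 1: 'ZQ==' → valid
String 2: 'RyW/yeY' → invalid (len=7 not mult of 4)
String 3: 'emE=' → valid
String 4: 'BZH=Qg==' → invalid (bad char(s): ['=']; '=' in middle)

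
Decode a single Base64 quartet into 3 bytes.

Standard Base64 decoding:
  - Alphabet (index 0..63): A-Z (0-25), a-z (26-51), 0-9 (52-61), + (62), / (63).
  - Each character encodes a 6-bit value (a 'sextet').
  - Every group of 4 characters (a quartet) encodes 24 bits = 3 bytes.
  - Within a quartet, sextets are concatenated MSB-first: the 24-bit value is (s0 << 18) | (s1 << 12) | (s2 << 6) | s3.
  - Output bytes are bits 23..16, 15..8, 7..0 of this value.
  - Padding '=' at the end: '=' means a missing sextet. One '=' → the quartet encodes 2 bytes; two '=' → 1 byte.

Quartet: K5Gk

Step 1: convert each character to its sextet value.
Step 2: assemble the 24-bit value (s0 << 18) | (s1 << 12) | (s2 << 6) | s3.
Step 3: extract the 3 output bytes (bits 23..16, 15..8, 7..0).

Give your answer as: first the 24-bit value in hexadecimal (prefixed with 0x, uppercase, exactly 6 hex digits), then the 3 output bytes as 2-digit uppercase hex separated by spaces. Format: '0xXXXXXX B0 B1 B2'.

Sextets: K=10, 5=57, G=6, k=36
24-bit: (10<<18) | (57<<12) | (6<<6) | 36
      = 0x280000 | 0x039000 | 0x000180 | 0x000024
      = 0x2B91A4
Bytes: (v>>16)&0xFF=2B, (v>>8)&0xFF=91, v&0xFF=A4

Answer: 0x2B91A4 2B 91 A4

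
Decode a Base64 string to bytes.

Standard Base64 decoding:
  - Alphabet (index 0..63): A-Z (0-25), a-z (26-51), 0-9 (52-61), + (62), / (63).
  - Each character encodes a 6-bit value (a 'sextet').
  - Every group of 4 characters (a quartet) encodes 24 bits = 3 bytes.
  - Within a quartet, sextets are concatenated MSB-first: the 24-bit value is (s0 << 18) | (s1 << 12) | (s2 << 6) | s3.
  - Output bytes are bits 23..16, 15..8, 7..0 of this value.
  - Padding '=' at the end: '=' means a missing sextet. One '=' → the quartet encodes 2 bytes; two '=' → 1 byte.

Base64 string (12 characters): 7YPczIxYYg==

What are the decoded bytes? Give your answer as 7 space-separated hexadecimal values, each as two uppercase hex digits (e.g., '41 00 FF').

After char 0 ('7'=59): chars_in_quartet=1 acc=0x3B bytes_emitted=0
After char 1 ('Y'=24): chars_in_quartet=2 acc=0xED8 bytes_emitted=0
After char 2 ('P'=15): chars_in_quartet=3 acc=0x3B60F bytes_emitted=0
After char 3 ('c'=28): chars_in_quartet=4 acc=0xED83DC -> emit ED 83 DC, reset; bytes_emitted=3
After char 4 ('z'=51): chars_in_quartet=1 acc=0x33 bytes_emitted=3
After char 5 ('I'=8): chars_in_quartet=2 acc=0xCC8 bytes_emitted=3
After char 6 ('x'=49): chars_in_quartet=3 acc=0x33231 bytes_emitted=3
After char 7 ('Y'=24): chars_in_quartet=4 acc=0xCC8C58 -> emit CC 8C 58, reset; bytes_emitted=6
After char 8 ('Y'=24): chars_in_quartet=1 acc=0x18 bytes_emitted=6
After char 9 ('g'=32): chars_in_quartet=2 acc=0x620 bytes_emitted=6
Padding '==': partial quartet acc=0x620 -> emit 62; bytes_emitted=7

Answer: ED 83 DC CC 8C 58 62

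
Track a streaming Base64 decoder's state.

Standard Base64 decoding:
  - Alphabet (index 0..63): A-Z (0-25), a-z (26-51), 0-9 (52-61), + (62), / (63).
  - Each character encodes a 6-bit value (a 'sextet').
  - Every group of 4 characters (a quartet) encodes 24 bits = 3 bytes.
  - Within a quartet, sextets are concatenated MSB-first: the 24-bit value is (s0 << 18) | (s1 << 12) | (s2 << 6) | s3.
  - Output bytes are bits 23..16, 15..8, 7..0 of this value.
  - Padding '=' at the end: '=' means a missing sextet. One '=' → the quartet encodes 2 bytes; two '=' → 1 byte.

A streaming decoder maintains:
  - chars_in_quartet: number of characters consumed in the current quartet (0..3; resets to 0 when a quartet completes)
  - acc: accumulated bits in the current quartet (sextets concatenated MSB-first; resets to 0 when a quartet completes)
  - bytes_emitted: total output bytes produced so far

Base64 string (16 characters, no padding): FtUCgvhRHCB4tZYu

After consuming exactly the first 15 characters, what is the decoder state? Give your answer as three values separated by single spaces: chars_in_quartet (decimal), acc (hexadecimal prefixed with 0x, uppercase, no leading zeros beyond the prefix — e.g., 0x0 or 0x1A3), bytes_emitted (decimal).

Answer: 3 0x2D658 9

Derivation:
After char 0 ('F'=5): chars_in_quartet=1 acc=0x5 bytes_emitted=0
After char 1 ('t'=45): chars_in_quartet=2 acc=0x16D bytes_emitted=0
After char 2 ('U'=20): chars_in_quartet=3 acc=0x5B54 bytes_emitted=0
After char 3 ('C'=2): chars_in_quartet=4 acc=0x16D502 -> emit 16 D5 02, reset; bytes_emitted=3
After char 4 ('g'=32): chars_in_quartet=1 acc=0x20 bytes_emitted=3
After char 5 ('v'=47): chars_in_quartet=2 acc=0x82F bytes_emitted=3
After char 6 ('h'=33): chars_in_quartet=3 acc=0x20BE1 bytes_emitted=3
After char 7 ('R'=17): chars_in_quartet=4 acc=0x82F851 -> emit 82 F8 51, reset; bytes_emitted=6
After char 8 ('H'=7): chars_in_quartet=1 acc=0x7 bytes_emitted=6
After char 9 ('C'=2): chars_in_quartet=2 acc=0x1C2 bytes_emitted=6
After char 10 ('B'=1): chars_in_quartet=3 acc=0x7081 bytes_emitted=6
After char 11 ('4'=56): chars_in_quartet=4 acc=0x1C2078 -> emit 1C 20 78, reset; bytes_emitted=9
After char 12 ('t'=45): chars_in_quartet=1 acc=0x2D bytes_emitted=9
After char 13 ('Z'=25): chars_in_quartet=2 acc=0xB59 bytes_emitted=9
After char 14 ('Y'=24): chars_in_quartet=3 acc=0x2D658 bytes_emitted=9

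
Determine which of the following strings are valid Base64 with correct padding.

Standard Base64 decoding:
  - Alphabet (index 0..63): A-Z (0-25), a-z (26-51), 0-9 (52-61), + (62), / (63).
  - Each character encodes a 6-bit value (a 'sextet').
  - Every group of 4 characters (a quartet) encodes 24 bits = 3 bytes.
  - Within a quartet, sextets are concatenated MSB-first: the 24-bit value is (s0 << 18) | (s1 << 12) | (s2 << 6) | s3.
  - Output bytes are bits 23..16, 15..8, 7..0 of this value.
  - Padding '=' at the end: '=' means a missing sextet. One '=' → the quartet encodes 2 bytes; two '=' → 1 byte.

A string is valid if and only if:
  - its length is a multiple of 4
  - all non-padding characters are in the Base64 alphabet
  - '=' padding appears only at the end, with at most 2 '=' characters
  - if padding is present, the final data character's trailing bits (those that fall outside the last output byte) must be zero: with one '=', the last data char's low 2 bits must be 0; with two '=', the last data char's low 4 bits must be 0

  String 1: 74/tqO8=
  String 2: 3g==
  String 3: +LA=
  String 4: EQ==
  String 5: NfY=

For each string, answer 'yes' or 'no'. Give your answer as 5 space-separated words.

String 1: '74/tqO8=' → valid
String 2: '3g==' → valid
String 3: '+LA=' → valid
String 4: 'EQ==' → valid
String 5: 'NfY=' → valid

Answer: yes yes yes yes yes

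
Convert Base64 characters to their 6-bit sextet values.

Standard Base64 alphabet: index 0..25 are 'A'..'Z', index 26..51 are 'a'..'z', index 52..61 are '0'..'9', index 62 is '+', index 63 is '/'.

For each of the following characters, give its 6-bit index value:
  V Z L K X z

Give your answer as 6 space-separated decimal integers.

'V': A..Z range, ord('V') − ord('A') = 21
'Z': A..Z range, ord('Z') − ord('A') = 25
'L': A..Z range, ord('L') − ord('A') = 11
'K': A..Z range, ord('K') − ord('A') = 10
'X': A..Z range, ord('X') − ord('A') = 23
'z': a..z range, 26 + ord('z') − ord('a') = 51

Answer: 21 25 11 10 23 51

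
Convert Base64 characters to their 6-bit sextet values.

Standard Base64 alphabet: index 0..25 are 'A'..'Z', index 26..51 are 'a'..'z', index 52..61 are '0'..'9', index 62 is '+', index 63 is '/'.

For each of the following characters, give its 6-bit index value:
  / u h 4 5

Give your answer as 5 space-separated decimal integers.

'/': index 63
'u': a..z range, 26 + ord('u') − ord('a') = 46
'h': a..z range, 26 + ord('h') − ord('a') = 33
'4': 0..9 range, 52 + ord('4') − ord('0') = 56
'5': 0..9 range, 52 + ord('5') − ord('0') = 57

Answer: 63 46 33 56 57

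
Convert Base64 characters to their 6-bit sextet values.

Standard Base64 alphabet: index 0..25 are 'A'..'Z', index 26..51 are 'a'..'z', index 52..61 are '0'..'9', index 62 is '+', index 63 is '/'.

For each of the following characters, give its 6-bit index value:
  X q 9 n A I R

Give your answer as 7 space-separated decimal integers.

'X': A..Z range, ord('X') − ord('A') = 23
'q': a..z range, 26 + ord('q') − ord('a') = 42
'9': 0..9 range, 52 + ord('9') − ord('0') = 61
'n': a..z range, 26 + ord('n') − ord('a') = 39
'A': A..Z range, ord('A') − ord('A') = 0
'I': A..Z range, ord('I') − ord('A') = 8
'R': A..Z range, ord('R') − ord('A') = 17

Answer: 23 42 61 39 0 8 17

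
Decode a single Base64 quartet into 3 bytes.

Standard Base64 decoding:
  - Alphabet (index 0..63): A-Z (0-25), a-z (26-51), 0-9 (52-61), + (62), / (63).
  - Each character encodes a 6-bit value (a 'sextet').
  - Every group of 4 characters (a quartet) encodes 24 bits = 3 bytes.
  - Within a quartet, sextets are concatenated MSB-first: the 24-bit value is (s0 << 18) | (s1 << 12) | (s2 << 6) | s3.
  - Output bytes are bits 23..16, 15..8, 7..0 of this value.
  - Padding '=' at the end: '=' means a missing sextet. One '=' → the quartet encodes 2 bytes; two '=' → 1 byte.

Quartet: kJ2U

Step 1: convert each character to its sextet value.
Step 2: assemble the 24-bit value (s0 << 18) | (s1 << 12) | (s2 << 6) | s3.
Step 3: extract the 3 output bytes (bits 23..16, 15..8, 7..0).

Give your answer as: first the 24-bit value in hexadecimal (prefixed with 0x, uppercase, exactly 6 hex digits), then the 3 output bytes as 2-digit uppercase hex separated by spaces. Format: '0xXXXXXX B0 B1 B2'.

Sextets: k=36, J=9, 2=54, U=20
24-bit: (36<<18) | (9<<12) | (54<<6) | 20
      = 0x900000 | 0x009000 | 0x000D80 | 0x000014
      = 0x909D94
Bytes: (v>>16)&0xFF=90, (v>>8)&0xFF=9D, v&0xFF=94

Answer: 0x909D94 90 9D 94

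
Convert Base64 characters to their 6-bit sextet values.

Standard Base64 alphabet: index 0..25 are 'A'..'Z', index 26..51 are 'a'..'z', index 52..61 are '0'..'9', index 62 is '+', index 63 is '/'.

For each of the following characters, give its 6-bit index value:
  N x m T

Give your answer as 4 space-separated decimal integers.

Answer: 13 49 38 19

Derivation:
'N': A..Z range, ord('N') − ord('A') = 13
'x': a..z range, 26 + ord('x') − ord('a') = 49
'm': a..z range, 26 + ord('m') − ord('a') = 38
'T': A..Z range, ord('T') − ord('A') = 19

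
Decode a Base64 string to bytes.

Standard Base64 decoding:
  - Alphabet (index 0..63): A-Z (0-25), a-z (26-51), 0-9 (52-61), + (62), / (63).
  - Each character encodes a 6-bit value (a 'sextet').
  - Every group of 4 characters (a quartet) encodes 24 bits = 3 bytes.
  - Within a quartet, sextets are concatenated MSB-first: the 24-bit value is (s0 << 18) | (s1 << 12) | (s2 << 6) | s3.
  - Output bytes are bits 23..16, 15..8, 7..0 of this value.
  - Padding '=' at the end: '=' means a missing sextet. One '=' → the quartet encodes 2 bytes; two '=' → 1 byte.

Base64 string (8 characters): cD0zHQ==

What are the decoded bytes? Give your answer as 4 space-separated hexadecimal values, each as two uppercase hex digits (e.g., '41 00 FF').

After char 0 ('c'=28): chars_in_quartet=1 acc=0x1C bytes_emitted=0
After char 1 ('D'=3): chars_in_quartet=2 acc=0x703 bytes_emitted=0
After char 2 ('0'=52): chars_in_quartet=3 acc=0x1C0F4 bytes_emitted=0
After char 3 ('z'=51): chars_in_quartet=4 acc=0x703D33 -> emit 70 3D 33, reset; bytes_emitted=3
After char 4 ('H'=7): chars_in_quartet=1 acc=0x7 bytes_emitted=3
After char 5 ('Q'=16): chars_in_quartet=2 acc=0x1D0 bytes_emitted=3
Padding '==': partial quartet acc=0x1D0 -> emit 1D; bytes_emitted=4

Answer: 70 3D 33 1D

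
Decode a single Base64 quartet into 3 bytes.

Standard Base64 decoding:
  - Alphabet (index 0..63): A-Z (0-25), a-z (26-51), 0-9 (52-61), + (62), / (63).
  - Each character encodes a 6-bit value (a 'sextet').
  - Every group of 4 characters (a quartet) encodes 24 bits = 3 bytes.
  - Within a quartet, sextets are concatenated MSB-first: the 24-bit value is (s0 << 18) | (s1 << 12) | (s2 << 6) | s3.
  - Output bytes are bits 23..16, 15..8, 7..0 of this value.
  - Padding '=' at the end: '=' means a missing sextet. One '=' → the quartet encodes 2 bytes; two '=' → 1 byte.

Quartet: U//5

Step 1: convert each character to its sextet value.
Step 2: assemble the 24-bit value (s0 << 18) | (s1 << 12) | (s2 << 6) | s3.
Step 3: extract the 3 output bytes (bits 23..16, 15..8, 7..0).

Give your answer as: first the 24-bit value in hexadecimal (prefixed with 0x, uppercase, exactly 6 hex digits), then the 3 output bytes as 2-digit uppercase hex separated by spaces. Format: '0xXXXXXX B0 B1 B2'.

Sextets: U=20, /=63, /=63, 5=57
24-bit: (20<<18) | (63<<12) | (63<<6) | 57
      = 0x500000 | 0x03F000 | 0x000FC0 | 0x000039
      = 0x53FFF9
Bytes: (v>>16)&0xFF=53, (v>>8)&0xFF=FF, v&0xFF=F9

Answer: 0x53FFF9 53 FF F9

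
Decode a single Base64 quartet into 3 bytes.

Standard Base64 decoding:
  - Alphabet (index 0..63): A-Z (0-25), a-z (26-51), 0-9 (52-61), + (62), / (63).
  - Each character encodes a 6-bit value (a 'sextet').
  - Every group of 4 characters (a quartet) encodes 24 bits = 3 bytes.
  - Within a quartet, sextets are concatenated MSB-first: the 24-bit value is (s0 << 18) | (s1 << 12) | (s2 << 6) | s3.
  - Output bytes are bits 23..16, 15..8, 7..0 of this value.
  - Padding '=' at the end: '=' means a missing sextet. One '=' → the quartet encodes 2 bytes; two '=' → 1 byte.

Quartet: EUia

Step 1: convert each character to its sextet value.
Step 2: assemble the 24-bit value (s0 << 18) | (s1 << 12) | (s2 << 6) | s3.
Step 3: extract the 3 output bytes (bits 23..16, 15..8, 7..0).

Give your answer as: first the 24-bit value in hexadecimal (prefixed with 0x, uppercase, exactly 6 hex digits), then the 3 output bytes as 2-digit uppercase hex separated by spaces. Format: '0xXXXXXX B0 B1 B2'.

Sextets: E=4, U=20, i=34, a=26
24-bit: (4<<18) | (20<<12) | (34<<6) | 26
      = 0x100000 | 0x014000 | 0x000880 | 0x00001A
      = 0x11489A
Bytes: (v>>16)&0xFF=11, (v>>8)&0xFF=48, v&0xFF=9A

Answer: 0x11489A 11 48 9A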